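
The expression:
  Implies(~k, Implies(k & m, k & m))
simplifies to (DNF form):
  True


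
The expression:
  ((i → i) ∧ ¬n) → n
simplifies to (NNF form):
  n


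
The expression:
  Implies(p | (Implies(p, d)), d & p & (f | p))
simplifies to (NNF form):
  d & p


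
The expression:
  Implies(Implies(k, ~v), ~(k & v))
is always true.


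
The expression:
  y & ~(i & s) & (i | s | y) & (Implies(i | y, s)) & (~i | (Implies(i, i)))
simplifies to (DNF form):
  s & y & ~i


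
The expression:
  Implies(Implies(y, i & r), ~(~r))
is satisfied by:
  {r: True, y: True}
  {r: True, y: False}
  {y: True, r: False}


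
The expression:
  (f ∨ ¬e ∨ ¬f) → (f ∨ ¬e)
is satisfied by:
  {f: True, e: False}
  {e: False, f: False}
  {e: True, f: True}


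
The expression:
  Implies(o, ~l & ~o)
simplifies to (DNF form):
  ~o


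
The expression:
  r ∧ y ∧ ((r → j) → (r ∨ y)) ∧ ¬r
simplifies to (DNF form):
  False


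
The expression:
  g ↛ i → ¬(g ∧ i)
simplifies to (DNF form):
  True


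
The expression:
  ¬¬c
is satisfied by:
  {c: True}


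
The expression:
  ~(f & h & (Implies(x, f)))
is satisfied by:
  {h: False, f: False}
  {f: True, h: False}
  {h: True, f: False}


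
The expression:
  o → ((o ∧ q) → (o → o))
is always true.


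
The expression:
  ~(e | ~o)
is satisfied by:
  {o: True, e: False}


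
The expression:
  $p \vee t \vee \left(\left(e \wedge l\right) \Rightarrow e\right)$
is always true.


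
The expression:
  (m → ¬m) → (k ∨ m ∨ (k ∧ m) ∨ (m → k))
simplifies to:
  True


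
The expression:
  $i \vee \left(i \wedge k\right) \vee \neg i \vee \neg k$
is always true.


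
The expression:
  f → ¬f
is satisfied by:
  {f: False}


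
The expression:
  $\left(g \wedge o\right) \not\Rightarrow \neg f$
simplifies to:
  $f \wedge g \wedge o$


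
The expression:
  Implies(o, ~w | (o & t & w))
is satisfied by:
  {t: True, w: False, o: False}
  {w: False, o: False, t: False}
  {t: True, o: True, w: False}
  {o: True, w: False, t: False}
  {t: True, w: True, o: False}
  {w: True, t: False, o: False}
  {t: True, o: True, w: True}


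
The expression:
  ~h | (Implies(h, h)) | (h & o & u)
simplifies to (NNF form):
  True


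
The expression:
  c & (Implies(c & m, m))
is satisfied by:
  {c: True}


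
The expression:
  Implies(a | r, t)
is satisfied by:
  {t: True, a: False, r: False}
  {r: True, t: True, a: False}
  {t: True, a: True, r: False}
  {r: True, t: True, a: True}
  {r: False, a: False, t: False}


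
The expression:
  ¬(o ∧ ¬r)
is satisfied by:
  {r: True, o: False}
  {o: False, r: False}
  {o: True, r: True}


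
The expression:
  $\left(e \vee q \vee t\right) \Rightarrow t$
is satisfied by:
  {t: True, q: False, e: False}
  {t: True, e: True, q: False}
  {t: True, q: True, e: False}
  {t: True, e: True, q: True}
  {e: False, q: False, t: False}


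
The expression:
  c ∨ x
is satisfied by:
  {x: True, c: True}
  {x: True, c: False}
  {c: True, x: False}


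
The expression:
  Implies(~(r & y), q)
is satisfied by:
  {y: True, q: True, r: True}
  {y: True, q: True, r: False}
  {q: True, r: True, y: False}
  {q: True, r: False, y: False}
  {y: True, r: True, q: False}


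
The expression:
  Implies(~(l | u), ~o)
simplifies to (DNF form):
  l | u | ~o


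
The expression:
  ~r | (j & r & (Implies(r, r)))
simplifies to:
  j | ~r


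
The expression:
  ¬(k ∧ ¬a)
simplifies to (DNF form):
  a ∨ ¬k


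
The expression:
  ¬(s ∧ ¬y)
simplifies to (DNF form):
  y ∨ ¬s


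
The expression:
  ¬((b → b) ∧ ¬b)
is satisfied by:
  {b: True}


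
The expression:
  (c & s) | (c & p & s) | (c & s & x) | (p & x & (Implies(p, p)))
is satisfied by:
  {x: True, c: True, p: True, s: True}
  {x: True, c: True, p: True, s: False}
  {x: True, c: True, s: True, p: False}
  {x: True, p: True, s: True, c: False}
  {x: True, p: True, s: False, c: False}
  {c: True, s: True, p: True, x: False}
  {c: True, s: True, p: False, x: False}


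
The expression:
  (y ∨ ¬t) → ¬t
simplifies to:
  ¬t ∨ ¬y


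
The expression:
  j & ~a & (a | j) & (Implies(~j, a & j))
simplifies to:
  j & ~a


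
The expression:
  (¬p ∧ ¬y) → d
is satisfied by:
  {y: True, d: True, p: True}
  {y: True, d: True, p: False}
  {y: True, p: True, d: False}
  {y: True, p: False, d: False}
  {d: True, p: True, y: False}
  {d: True, p: False, y: False}
  {p: True, d: False, y: False}


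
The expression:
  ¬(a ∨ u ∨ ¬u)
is never true.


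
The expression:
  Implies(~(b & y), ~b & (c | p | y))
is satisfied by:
  {y: True, c: True, p: True, b: False}
  {y: True, c: True, b: False, p: False}
  {y: True, p: True, b: False, c: False}
  {y: True, b: False, p: False, c: False}
  {y: True, c: True, b: True, p: True}
  {y: True, c: True, b: True, p: False}
  {y: True, b: True, p: True, c: False}
  {y: True, b: True, p: False, c: False}
  {p: True, c: True, b: False, y: False}
  {c: True, b: False, p: False, y: False}
  {p: True, c: False, b: False, y: False}


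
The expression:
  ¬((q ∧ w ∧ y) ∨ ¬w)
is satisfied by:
  {w: True, q: False, y: False}
  {w: True, y: True, q: False}
  {w: True, q: True, y: False}


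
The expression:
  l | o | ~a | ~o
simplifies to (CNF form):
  True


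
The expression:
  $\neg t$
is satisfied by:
  {t: False}


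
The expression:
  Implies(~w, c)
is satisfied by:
  {c: True, w: True}
  {c: True, w: False}
  {w: True, c: False}


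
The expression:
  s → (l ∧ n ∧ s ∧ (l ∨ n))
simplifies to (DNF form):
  (l ∧ n) ∨ ¬s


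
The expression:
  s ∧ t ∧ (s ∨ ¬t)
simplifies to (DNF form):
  s ∧ t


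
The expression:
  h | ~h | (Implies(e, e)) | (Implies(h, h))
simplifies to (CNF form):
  True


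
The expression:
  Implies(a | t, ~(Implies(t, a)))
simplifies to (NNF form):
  ~a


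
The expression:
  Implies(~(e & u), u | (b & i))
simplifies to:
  u | (b & i)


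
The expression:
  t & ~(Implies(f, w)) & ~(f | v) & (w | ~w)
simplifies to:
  False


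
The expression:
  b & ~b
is never true.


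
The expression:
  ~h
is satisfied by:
  {h: False}


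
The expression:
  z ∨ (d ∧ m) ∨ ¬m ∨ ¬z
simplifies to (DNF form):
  True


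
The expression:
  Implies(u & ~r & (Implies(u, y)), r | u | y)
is always true.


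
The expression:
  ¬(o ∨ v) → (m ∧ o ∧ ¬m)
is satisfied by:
  {o: True, v: True}
  {o: True, v: False}
  {v: True, o: False}


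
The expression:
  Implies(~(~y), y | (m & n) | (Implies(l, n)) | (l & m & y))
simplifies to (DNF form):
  True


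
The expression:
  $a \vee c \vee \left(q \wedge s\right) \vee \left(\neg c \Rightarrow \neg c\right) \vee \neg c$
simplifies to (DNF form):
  $\text{True}$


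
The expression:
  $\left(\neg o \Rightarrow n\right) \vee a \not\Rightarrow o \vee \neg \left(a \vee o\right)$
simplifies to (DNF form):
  $\text{True}$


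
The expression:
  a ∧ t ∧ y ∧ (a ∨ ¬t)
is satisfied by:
  {t: True, a: True, y: True}


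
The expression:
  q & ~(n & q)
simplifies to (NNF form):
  q & ~n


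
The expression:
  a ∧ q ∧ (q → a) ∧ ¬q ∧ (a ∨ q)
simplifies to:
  False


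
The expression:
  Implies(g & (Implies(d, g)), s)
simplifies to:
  s | ~g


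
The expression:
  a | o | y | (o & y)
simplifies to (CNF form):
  a | o | y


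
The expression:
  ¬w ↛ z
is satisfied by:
  {z: True, w: False}
  {w: False, z: False}
  {w: True, z: True}


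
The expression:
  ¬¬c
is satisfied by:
  {c: True}


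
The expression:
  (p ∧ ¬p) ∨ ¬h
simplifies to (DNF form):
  ¬h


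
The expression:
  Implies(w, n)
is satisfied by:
  {n: True, w: False}
  {w: False, n: False}
  {w: True, n: True}


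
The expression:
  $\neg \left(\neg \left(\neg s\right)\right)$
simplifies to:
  $\neg s$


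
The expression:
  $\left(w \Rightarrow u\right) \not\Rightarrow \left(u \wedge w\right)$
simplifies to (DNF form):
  $\neg w$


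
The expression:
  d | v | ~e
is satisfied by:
  {d: True, v: True, e: False}
  {d: True, e: False, v: False}
  {v: True, e: False, d: False}
  {v: False, e: False, d: False}
  {d: True, v: True, e: True}
  {d: True, e: True, v: False}
  {v: True, e: True, d: False}


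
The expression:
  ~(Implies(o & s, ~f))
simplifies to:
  f & o & s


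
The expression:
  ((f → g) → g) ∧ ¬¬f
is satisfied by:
  {f: True}


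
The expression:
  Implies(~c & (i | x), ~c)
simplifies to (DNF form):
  True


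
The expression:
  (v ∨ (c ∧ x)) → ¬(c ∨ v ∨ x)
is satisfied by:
  {c: False, v: False, x: False}
  {x: True, c: False, v: False}
  {c: True, x: False, v: False}


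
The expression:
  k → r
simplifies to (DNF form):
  r ∨ ¬k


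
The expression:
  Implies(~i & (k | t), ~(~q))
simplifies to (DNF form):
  i | q | (~k & ~t)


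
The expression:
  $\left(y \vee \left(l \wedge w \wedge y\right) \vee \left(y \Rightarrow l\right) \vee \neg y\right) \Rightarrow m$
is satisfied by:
  {m: True}


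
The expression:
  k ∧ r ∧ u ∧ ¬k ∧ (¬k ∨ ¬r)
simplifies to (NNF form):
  False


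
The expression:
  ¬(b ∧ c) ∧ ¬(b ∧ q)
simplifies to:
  (¬c ∧ ¬q) ∨ ¬b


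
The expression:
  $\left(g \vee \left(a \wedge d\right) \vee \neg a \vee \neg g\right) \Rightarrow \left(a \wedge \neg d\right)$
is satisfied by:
  {a: True, d: False}


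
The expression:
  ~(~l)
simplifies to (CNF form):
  l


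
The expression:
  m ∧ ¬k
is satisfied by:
  {m: True, k: False}


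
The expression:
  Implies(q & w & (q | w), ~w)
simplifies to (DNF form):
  ~q | ~w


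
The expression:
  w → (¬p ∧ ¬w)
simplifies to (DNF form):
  ¬w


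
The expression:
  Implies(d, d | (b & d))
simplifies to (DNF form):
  True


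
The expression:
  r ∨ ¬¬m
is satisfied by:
  {r: True, m: True}
  {r: True, m: False}
  {m: True, r: False}


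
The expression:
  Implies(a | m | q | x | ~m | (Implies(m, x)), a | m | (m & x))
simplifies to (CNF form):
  a | m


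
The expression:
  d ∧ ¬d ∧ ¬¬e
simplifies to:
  False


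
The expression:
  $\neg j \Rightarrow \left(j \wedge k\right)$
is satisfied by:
  {j: True}


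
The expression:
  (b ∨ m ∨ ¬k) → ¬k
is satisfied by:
  {m: False, k: False, b: False}
  {b: True, m: False, k: False}
  {m: True, b: False, k: False}
  {b: True, m: True, k: False}
  {k: True, b: False, m: False}


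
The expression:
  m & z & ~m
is never true.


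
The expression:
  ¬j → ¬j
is always true.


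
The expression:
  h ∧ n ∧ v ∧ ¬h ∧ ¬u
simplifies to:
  False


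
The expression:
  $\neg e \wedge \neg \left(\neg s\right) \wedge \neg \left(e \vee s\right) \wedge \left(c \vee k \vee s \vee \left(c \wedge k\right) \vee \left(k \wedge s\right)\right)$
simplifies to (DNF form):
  $\text{False}$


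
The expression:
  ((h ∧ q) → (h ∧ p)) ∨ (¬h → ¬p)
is always true.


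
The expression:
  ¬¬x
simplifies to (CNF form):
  x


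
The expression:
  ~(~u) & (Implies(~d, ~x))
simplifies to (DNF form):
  (d & u) | (u & ~x)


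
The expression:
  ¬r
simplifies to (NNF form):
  ¬r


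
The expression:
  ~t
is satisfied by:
  {t: False}


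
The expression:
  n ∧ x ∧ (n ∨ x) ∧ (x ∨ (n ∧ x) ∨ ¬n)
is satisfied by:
  {x: True, n: True}


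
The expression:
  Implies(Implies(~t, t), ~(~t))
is always true.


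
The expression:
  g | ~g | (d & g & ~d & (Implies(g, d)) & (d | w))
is always true.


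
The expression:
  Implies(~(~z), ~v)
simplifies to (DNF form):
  ~v | ~z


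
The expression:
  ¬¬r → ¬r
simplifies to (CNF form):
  ¬r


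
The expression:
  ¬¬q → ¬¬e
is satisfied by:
  {e: True, q: False}
  {q: False, e: False}
  {q: True, e: True}


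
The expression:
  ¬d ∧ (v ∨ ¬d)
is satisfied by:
  {d: False}


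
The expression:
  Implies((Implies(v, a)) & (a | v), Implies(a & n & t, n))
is always true.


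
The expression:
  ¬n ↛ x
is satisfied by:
  {n: False, x: False}


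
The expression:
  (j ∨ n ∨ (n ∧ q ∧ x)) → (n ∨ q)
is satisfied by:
  {n: True, q: True, j: False}
  {n: True, q: False, j: False}
  {q: True, n: False, j: False}
  {n: False, q: False, j: False}
  {j: True, n: True, q: True}
  {j: True, n: True, q: False}
  {j: True, q: True, n: False}


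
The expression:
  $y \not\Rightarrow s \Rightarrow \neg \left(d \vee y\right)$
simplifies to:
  $s \vee \neg y$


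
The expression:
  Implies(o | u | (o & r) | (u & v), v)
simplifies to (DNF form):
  v | (~o & ~u)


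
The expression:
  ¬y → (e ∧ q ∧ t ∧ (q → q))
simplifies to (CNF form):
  (e ∨ y) ∧ (q ∨ y) ∧ (t ∨ y)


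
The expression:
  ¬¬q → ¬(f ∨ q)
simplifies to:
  ¬q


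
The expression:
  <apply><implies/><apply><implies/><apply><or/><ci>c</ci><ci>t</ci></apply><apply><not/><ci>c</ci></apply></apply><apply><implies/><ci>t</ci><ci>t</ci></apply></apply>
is always true.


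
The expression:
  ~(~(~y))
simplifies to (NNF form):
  ~y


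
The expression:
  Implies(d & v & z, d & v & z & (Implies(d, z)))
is always true.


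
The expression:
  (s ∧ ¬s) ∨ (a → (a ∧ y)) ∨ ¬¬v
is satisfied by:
  {y: True, v: True, a: False}
  {y: True, v: False, a: False}
  {v: True, y: False, a: False}
  {y: False, v: False, a: False}
  {y: True, a: True, v: True}
  {y: True, a: True, v: False}
  {a: True, v: True, y: False}


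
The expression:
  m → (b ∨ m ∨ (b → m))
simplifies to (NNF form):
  True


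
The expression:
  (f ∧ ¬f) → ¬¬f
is always true.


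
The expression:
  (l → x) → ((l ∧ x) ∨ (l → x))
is always true.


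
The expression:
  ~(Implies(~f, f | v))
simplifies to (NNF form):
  ~f & ~v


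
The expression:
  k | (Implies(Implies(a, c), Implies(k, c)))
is always true.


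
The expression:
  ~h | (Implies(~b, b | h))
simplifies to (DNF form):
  True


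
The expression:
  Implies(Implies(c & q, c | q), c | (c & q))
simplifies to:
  c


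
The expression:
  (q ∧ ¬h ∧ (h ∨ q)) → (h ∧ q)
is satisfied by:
  {h: True, q: False}
  {q: False, h: False}
  {q: True, h: True}


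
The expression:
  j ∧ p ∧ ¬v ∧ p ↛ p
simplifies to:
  False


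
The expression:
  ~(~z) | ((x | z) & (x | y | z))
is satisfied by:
  {x: True, z: True}
  {x: True, z: False}
  {z: True, x: False}


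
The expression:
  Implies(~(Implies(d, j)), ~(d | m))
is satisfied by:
  {j: True, d: False}
  {d: False, j: False}
  {d: True, j: True}


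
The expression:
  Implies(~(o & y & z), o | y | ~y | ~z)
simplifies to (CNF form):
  True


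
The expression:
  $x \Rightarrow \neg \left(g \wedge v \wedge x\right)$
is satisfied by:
  {g: False, v: False, x: False}
  {x: True, g: False, v: False}
  {v: True, g: False, x: False}
  {x: True, v: True, g: False}
  {g: True, x: False, v: False}
  {x: True, g: True, v: False}
  {v: True, g: True, x: False}


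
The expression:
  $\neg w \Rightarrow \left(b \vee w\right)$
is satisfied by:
  {b: True, w: True}
  {b: True, w: False}
  {w: True, b: False}


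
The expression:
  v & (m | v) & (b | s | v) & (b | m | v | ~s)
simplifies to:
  v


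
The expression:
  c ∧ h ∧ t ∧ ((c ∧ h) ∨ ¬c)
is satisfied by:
  {t: True, c: True, h: True}


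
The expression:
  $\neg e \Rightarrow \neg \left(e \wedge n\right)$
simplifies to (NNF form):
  $\text{True}$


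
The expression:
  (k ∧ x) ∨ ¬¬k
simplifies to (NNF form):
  k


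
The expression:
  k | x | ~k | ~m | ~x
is always true.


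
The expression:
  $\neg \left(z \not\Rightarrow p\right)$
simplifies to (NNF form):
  $p \vee \neg z$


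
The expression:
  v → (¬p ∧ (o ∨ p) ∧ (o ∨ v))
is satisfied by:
  {o: True, v: False, p: False}
  {o: False, v: False, p: False}
  {p: True, o: True, v: False}
  {p: True, o: False, v: False}
  {v: True, o: True, p: False}


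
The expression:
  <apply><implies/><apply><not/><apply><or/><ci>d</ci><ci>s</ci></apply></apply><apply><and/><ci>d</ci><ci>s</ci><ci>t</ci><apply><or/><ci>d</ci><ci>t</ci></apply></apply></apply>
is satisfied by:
  {d: True, s: True}
  {d: True, s: False}
  {s: True, d: False}


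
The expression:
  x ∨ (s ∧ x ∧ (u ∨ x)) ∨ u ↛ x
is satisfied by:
  {x: True, u: True}
  {x: True, u: False}
  {u: True, x: False}


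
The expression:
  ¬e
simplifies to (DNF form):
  ¬e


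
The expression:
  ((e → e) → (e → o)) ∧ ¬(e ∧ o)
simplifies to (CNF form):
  ¬e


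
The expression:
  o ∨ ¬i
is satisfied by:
  {o: True, i: False}
  {i: False, o: False}
  {i: True, o: True}


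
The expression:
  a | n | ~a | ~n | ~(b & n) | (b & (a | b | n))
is always true.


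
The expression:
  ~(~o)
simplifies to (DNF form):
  o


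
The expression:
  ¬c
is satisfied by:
  {c: False}


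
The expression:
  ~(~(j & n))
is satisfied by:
  {j: True, n: True}


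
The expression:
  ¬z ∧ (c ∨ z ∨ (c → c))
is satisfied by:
  {z: False}


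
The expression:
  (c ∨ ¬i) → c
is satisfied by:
  {i: True, c: True}
  {i: True, c: False}
  {c: True, i: False}


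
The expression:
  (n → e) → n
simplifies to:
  n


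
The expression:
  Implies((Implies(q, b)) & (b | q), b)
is always true.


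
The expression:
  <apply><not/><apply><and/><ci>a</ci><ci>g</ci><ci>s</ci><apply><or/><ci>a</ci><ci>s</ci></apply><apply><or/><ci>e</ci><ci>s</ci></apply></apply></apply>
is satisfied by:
  {s: False, a: False, g: False}
  {g: True, s: False, a: False}
  {a: True, s: False, g: False}
  {g: True, a: True, s: False}
  {s: True, g: False, a: False}
  {g: True, s: True, a: False}
  {a: True, s: True, g: False}


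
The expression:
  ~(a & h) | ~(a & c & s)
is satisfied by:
  {s: False, c: False, a: False, h: False}
  {h: True, s: False, c: False, a: False}
  {a: True, s: False, c: False, h: False}
  {h: True, a: True, s: False, c: False}
  {c: True, h: False, s: False, a: False}
  {h: True, c: True, s: False, a: False}
  {a: True, c: True, h: False, s: False}
  {h: True, a: True, c: True, s: False}
  {s: True, a: False, c: False, h: False}
  {h: True, s: True, a: False, c: False}
  {a: True, s: True, h: False, c: False}
  {h: True, a: True, s: True, c: False}
  {c: True, s: True, a: False, h: False}
  {h: True, c: True, s: True, a: False}
  {a: True, c: True, s: True, h: False}


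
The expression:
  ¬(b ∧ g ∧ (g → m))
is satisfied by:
  {g: False, m: False, b: False}
  {b: True, g: False, m: False}
  {m: True, g: False, b: False}
  {b: True, m: True, g: False}
  {g: True, b: False, m: False}
  {b: True, g: True, m: False}
  {m: True, g: True, b: False}


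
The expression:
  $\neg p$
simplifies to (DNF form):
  $\neg p$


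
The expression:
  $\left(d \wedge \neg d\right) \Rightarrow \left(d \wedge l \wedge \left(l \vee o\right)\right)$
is always true.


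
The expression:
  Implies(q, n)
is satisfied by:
  {n: True, q: False}
  {q: False, n: False}
  {q: True, n: True}


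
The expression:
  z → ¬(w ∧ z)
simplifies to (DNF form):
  ¬w ∨ ¬z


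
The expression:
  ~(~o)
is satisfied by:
  {o: True}


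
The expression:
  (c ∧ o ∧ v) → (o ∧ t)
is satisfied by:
  {t: True, v: False, o: False, c: False}
  {t: False, v: False, o: False, c: False}
  {c: True, t: True, v: False, o: False}
  {c: True, t: False, v: False, o: False}
  {t: True, o: True, c: False, v: False}
  {o: True, c: False, v: False, t: False}
  {c: True, o: True, t: True, v: False}
  {c: True, o: True, t: False, v: False}
  {t: True, v: True, c: False, o: False}
  {v: True, c: False, o: False, t: False}
  {t: True, c: True, v: True, o: False}
  {c: True, v: True, t: False, o: False}
  {t: True, o: True, v: True, c: False}
  {o: True, v: True, c: False, t: False}
  {c: True, o: True, v: True, t: True}


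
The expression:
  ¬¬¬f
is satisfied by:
  {f: False}


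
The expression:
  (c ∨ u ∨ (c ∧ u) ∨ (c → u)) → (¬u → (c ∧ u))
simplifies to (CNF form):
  u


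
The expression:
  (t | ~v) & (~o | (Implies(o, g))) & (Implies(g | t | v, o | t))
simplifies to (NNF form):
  (g & t) | (t & ~o) | (g & o & ~v) | (~g & ~o & ~v)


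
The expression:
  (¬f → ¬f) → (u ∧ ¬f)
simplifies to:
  u ∧ ¬f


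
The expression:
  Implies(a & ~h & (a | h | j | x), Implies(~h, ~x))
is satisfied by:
  {h: True, x: False, a: False}
  {x: False, a: False, h: False}
  {a: True, h: True, x: False}
  {a: True, x: False, h: False}
  {h: True, x: True, a: False}
  {x: True, h: False, a: False}
  {a: True, x: True, h: True}


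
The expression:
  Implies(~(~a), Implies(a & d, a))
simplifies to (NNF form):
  True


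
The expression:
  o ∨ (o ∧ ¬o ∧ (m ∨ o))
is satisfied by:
  {o: True}


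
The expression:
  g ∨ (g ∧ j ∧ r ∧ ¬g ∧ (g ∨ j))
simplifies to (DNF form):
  g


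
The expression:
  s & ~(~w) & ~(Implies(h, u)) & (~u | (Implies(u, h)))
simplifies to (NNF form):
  h & s & w & ~u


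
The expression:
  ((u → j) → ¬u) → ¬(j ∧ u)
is always true.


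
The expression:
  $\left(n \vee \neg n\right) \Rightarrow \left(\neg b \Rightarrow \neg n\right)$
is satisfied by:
  {b: True, n: False}
  {n: False, b: False}
  {n: True, b: True}


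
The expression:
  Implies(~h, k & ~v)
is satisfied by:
  {h: True, k: True, v: False}
  {h: True, k: False, v: False}
  {h: True, v: True, k: True}
  {h: True, v: True, k: False}
  {k: True, v: False, h: False}


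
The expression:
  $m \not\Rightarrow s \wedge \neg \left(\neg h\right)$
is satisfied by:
  {m: True, h: True, s: False}


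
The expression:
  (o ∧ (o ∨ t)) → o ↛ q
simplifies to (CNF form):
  ¬o ∨ ¬q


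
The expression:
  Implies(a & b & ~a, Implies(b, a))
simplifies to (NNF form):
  True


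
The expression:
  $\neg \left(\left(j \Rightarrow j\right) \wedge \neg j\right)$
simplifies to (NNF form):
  $j$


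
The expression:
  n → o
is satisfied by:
  {o: True, n: False}
  {n: False, o: False}
  {n: True, o: True}


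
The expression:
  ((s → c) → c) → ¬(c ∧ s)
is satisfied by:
  {s: False, c: False}
  {c: True, s: False}
  {s: True, c: False}


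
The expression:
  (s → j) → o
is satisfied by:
  {o: True, s: True, j: False}
  {o: True, s: False, j: False}
  {j: True, o: True, s: True}
  {j: True, o: True, s: False}
  {s: True, j: False, o: False}


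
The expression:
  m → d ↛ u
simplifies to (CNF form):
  (d ∨ ¬m) ∧ (¬m ∨ ¬u)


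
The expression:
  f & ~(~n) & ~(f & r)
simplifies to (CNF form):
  f & n & ~r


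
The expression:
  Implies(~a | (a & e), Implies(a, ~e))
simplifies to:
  ~a | ~e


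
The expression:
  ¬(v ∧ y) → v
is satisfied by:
  {v: True}


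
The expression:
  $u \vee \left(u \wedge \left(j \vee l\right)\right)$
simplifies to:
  $u$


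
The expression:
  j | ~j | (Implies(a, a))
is always true.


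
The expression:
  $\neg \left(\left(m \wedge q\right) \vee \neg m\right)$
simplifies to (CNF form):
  $m \wedge \neg q$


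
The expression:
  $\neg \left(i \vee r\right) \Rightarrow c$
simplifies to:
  $c \vee i \vee r$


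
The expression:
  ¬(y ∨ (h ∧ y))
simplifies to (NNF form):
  ¬y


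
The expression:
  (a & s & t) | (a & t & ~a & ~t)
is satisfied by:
  {t: True, a: True, s: True}


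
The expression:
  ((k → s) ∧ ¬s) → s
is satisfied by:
  {k: True, s: True}
  {k: True, s: False}
  {s: True, k: False}


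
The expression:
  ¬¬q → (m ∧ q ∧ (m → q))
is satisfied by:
  {m: True, q: False}
  {q: False, m: False}
  {q: True, m: True}


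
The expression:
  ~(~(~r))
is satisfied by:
  {r: False}


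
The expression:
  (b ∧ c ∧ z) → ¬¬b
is always true.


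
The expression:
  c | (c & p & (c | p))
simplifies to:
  c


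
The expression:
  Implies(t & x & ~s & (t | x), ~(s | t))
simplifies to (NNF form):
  s | ~t | ~x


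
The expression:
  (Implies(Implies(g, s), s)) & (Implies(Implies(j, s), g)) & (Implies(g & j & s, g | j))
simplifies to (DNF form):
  g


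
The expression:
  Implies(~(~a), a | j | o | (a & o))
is always true.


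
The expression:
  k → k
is always true.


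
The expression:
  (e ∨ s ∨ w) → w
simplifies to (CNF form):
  (w ∨ ¬e) ∧ (w ∨ ¬s)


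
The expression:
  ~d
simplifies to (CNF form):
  ~d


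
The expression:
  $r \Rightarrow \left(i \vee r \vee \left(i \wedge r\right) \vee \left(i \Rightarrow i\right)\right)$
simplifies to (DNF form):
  $\text{True}$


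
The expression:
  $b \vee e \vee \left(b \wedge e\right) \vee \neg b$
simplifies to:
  $\text{True}$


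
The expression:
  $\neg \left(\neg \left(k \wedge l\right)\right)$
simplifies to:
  $k \wedge l$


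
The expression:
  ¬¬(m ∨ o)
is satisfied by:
  {o: True, m: True}
  {o: True, m: False}
  {m: True, o: False}


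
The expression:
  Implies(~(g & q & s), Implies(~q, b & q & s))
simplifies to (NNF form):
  q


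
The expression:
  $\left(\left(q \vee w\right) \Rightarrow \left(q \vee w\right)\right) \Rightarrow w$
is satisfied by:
  {w: True}


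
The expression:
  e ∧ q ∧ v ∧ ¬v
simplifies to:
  False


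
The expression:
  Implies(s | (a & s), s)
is always true.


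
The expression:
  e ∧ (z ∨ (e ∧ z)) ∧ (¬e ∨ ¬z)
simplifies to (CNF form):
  False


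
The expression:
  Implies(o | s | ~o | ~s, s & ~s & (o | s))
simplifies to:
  False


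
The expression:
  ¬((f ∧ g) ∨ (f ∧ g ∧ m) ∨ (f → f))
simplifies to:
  False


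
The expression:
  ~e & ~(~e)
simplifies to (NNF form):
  False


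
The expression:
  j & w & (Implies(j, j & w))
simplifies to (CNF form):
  j & w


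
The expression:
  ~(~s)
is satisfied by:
  {s: True}


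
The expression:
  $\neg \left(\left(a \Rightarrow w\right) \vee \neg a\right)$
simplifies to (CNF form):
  $a \wedge \neg w$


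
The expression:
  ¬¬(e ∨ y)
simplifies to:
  e ∨ y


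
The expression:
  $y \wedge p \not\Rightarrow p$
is never true.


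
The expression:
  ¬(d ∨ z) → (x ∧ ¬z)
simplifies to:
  d ∨ x ∨ z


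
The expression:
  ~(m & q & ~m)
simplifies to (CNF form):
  True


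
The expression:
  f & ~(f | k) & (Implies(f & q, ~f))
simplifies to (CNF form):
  False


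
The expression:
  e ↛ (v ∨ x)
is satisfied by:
  {e: True, x: False, v: False}


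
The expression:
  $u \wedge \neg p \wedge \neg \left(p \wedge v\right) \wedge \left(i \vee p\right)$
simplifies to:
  $i \wedge u \wedge \neg p$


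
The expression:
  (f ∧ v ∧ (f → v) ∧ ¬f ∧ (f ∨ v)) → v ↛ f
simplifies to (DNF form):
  True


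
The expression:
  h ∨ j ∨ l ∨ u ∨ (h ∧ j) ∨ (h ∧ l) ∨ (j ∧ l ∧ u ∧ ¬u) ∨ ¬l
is always true.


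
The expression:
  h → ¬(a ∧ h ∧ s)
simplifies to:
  ¬a ∨ ¬h ∨ ¬s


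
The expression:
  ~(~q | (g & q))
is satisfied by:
  {q: True, g: False}


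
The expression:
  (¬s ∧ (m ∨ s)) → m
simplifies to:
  True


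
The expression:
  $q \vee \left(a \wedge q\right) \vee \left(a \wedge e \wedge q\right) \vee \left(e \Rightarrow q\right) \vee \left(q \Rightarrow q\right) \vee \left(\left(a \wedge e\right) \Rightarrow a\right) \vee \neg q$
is always true.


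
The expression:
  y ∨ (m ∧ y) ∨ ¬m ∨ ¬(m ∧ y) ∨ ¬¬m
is always true.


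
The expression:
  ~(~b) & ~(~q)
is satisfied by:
  {b: True, q: True}


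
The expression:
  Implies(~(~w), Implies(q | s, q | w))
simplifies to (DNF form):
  True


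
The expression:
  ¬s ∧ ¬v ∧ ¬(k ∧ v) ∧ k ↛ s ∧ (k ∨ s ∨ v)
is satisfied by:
  {k: True, v: False, s: False}


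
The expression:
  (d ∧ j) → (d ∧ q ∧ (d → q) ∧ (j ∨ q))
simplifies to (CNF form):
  q ∨ ¬d ∨ ¬j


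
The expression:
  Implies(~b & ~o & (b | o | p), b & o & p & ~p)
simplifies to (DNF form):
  b | o | ~p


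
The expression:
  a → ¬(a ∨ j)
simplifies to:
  ¬a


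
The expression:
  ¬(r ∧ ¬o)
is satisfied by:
  {o: True, r: False}
  {r: False, o: False}
  {r: True, o: True}


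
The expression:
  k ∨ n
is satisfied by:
  {n: True, k: True}
  {n: True, k: False}
  {k: True, n: False}


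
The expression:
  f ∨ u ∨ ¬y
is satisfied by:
  {u: True, f: True, y: False}
  {u: True, f: False, y: False}
  {f: True, u: False, y: False}
  {u: False, f: False, y: False}
  {y: True, u: True, f: True}
  {y: True, u: True, f: False}
  {y: True, f: True, u: False}


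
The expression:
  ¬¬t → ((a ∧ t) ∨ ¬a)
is always true.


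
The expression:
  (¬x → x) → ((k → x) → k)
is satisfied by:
  {k: True, x: False}
  {x: False, k: False}
  {x: True, k: True}


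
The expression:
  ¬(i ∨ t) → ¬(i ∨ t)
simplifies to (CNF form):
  True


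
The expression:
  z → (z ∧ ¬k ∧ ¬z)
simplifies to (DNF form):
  ¬z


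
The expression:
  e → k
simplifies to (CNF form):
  k ∨ ¬e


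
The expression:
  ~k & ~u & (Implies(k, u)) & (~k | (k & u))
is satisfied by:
  {u: False, k: False}


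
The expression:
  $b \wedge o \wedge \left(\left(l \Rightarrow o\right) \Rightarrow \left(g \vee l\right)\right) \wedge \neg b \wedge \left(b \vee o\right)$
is never true.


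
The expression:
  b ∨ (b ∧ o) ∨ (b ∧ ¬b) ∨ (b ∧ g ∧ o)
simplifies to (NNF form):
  b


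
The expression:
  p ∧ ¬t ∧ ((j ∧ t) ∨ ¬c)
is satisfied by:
  {p: True, t: False, c: False}


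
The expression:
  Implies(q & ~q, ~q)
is always true.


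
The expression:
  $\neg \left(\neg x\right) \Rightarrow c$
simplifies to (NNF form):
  $c \vee \neg x$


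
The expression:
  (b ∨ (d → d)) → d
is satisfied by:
  {d: True}


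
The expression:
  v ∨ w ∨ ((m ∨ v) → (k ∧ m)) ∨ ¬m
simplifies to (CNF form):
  k ∨ v ∨ w ∨ ¬m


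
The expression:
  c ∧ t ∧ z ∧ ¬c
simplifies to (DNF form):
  False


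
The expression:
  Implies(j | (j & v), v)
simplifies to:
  v | ~j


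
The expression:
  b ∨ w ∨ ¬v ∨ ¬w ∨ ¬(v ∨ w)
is always true.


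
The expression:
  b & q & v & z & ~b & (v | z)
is never true.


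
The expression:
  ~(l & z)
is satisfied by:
  {l: False, z: False}
  {z: True, l: False}
  {l: True, z: False}


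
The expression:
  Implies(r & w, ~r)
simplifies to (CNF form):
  ~r | ~w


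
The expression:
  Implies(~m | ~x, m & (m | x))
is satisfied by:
  {m: True}


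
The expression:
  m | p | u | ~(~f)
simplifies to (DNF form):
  f | m | p | u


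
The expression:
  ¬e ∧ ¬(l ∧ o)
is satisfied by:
  {e: False, l: False, o: False}
  {o: True, e: False, l: False}
  {l: True, e: False, o: False}


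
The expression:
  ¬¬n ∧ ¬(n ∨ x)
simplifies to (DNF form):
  False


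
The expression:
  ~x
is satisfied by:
  {x: False}


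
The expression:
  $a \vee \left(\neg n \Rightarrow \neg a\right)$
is always true.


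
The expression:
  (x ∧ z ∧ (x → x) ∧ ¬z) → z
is always true.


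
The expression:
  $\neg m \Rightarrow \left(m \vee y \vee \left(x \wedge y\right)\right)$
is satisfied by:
  {y: True, m: True}
  {y: True, m: False}
  {m: True, y: False}


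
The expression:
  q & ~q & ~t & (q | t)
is never true.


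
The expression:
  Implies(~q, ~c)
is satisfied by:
  {q: True, c: False}
  {c: False, q: False}
  {c: True, q: True}


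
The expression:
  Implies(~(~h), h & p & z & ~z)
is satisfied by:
  {h: False}


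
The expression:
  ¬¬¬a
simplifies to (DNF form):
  ¬a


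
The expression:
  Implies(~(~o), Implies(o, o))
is always true.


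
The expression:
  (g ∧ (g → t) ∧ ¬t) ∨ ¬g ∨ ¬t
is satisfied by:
  {g: False, t: False}
  {t: True, g: False}
  {g: True, t: False}


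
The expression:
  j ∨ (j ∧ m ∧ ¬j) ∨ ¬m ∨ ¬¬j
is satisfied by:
  {j: True, m: False}
  {m: False, j: False}
  {m: True, j: True}


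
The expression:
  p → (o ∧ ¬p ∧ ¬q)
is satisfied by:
  {p: False}


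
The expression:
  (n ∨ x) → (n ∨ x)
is always true.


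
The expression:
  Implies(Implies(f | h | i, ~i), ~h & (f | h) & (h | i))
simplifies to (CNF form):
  i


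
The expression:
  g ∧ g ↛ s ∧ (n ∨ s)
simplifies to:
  g ∧ n ∧ ¬s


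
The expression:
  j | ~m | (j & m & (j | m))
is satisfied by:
  {j: True, m: False}
  {m: False, j: False}
  {m: True, j: True}


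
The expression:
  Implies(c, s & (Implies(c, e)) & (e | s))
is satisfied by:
  {s: True, e: True, c: False}
  {s: True, e: False, c: False}
  {e: True, s: False, c: False}
  {s: False, e: False, c: False}
  {s: True, c: True, e: True}


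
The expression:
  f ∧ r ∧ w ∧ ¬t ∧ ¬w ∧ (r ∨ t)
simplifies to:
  False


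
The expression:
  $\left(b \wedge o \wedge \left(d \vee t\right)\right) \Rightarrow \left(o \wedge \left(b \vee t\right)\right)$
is always true.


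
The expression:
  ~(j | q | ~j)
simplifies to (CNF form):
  False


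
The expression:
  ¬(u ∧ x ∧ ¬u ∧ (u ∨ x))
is always true.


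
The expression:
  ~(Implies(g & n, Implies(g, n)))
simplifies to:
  False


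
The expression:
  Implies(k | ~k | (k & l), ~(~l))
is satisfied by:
  {l: True}


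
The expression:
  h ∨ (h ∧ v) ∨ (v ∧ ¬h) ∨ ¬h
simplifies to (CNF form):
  True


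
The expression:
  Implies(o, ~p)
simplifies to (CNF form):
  ~o | ~p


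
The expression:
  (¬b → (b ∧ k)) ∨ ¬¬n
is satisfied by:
  {n: True, b: True}
  {n: True, b: False}
  {b: True, n: False}


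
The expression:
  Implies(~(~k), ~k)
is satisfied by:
  {k: False}


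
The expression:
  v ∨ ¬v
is always true.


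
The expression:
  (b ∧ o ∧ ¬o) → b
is always true.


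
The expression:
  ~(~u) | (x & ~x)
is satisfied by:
  {u: True}


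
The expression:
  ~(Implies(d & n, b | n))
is never true.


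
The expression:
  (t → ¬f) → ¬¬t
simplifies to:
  t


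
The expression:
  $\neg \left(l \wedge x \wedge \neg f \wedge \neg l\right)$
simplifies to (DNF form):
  $\text{True}$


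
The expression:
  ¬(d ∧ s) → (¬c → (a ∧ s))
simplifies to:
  c ∨ (a ∧ s) ∨ (d ∧ s)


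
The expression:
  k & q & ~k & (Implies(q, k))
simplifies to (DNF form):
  False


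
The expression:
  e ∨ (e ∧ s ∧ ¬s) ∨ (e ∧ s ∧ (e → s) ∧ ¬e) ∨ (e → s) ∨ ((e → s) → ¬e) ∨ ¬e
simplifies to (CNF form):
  True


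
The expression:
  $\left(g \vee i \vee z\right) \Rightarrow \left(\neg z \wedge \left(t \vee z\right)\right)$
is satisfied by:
  {t: True, g: False, z: False, i: False}
  {i: True, t: True, g: False, z: False}
  {t: True, g: True, z: False, i: False}
  {i: True, t: True, g: True, z: False}
  {i: False, g: False, z: False, t: False}


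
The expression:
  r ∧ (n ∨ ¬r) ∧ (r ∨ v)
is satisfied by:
  {r: True, n: True}


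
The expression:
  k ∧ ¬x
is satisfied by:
  {k: True, x: False}


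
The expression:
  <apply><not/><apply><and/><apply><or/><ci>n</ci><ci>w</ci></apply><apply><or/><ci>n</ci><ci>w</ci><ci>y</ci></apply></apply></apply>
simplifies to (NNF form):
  <apply><and/><apply><not/><ci>n</ci></apply><apply><not/><ci>w</ci></apply></apply>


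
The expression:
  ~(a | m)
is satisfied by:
  {a: False, m: False}


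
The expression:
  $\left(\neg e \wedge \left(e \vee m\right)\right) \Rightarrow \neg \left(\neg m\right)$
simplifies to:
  $\text{True}$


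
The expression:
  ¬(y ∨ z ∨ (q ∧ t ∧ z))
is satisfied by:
  {y: False, z: False}


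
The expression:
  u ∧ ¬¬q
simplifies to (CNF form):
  q ∧ u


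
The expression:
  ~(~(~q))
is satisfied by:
  {q: False}


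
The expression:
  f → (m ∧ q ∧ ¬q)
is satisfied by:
  {f: False}


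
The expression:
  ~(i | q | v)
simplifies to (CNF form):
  ~i & ~q & ~v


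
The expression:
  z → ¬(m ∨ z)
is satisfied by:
  {z: False}


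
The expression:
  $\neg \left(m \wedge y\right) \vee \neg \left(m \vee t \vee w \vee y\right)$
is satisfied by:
  {m: False, y: False}
  {y: True, m: False}
  {m: True, y: False}


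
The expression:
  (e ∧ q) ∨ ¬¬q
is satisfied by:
  {q: True}


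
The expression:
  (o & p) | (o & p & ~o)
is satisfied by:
  {p: True, o: True}


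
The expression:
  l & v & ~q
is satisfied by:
  {v: True, l: True, q: False}


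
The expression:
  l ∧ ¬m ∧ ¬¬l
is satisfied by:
  {l: True, m: False}


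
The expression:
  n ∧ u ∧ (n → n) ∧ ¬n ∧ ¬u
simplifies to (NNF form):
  False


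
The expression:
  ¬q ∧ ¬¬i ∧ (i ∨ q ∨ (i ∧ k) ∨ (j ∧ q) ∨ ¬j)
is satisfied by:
  {i: True, q: False}


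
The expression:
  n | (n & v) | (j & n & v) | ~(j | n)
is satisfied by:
  {n: True, j: False}
  {j: False, n: False}
  {j: True, n: True}


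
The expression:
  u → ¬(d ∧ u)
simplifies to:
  ¬d ∨ ¬u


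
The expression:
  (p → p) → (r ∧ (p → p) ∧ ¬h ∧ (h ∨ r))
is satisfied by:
  {r: True, h: False}


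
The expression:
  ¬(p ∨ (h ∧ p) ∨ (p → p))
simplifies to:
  False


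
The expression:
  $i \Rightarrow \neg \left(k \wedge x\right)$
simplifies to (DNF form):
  $\neg i \vee \neg k \vee \neg x$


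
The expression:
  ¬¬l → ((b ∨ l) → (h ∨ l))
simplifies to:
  True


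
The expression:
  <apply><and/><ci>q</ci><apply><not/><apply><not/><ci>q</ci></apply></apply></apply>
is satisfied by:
  {q: True}


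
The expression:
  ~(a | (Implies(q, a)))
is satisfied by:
  {q: True, a: False}


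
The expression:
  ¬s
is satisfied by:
  {s: False}


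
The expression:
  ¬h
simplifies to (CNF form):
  ¬h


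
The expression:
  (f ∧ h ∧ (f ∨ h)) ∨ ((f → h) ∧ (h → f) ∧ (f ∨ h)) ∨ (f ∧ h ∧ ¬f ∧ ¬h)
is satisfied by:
  {h: True, f: True}


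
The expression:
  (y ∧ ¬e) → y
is always true.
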